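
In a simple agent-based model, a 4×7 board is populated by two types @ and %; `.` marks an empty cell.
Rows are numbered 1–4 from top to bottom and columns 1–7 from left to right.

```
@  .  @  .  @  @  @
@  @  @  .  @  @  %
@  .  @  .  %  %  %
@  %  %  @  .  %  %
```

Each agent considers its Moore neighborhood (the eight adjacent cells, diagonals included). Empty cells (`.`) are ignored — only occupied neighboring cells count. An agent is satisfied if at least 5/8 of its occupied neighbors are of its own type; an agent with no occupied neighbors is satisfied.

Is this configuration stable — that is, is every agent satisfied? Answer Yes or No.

No

Row 1: (1,1)@ 2/2 satisfied · (1,3)@ 2/2 satisfied · (1,5)@ 3/3 satisfied · (1,6)@ 4/5 satisfied · (1,7)@ 2/3 satisfied
Row 2: (2,1)@ 3/3 satisfied · (2,2)@ 6/6 satisfied · (2,3)@ 3/3 satisfied · (2,5)@ 3/5 not · (2,6)@ 4/8 not · (2,7)% 2/5 not
Row 3: (3,1)@ 3/4 satisfied · (3,3)@ 3/5 not · (3,5)% 2/5 not · (3,6)% 5/7 satisfied · (3,7)% 4/5 satisfied
Row 4: (4,1)@ 1/2 not · (4,2)% 1/4 not · (4,3)% 1/3 not · (4,4)@ 1/3 not · (4,6)% 4/4 satisfied · (4,7)% 3/3 satisfied
For instance (2,5) has only 3/5 same-type neighbors, below 5/8.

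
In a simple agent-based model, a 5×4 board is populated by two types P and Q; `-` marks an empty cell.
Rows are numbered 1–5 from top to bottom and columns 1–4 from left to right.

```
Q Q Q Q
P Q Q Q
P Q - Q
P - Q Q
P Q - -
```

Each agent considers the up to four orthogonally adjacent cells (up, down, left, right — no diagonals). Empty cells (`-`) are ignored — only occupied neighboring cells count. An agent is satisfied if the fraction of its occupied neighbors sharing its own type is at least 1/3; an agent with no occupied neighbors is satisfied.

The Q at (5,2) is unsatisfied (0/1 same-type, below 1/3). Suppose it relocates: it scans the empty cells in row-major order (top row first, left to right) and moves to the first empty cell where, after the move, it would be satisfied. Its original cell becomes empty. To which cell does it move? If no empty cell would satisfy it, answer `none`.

(3,3)

Vacating (5,2). Empty cells in order:
  (3,3): 4/4 same-type → satisfied — stop here.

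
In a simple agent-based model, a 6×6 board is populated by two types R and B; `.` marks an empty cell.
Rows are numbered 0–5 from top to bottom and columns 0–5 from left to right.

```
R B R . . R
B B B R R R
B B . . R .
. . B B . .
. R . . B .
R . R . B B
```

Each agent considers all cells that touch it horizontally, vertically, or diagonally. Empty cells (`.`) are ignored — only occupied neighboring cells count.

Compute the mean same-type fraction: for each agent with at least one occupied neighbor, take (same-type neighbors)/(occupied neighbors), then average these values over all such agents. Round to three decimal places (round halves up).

Row 0: (0,0)R 0/3 · (0,1)B 3/5 · (0,2)R 1/4 · (0,5)R 2/2
Row 1: (1,0)B 4/5 · (1,1)B 5/7 · (1,2)B 3/5 · (1,3)R 3/4 · (1,4)R 4/4 · (1,5)R 3/3
Row 2: (2,0)B 3/3 · (2,1)B 5/5 · (2,4)R 3/4
Row 3: (3,2)B 2/3 · (3,3)B 2/3
Row 4: (4,1)R 2/3 · (4,4)B 3/3
Row 5: (5,0)R 1/1 · (5,2)R 1/1 · (5,4)B 2/2 · (5,5)B 2/2
Sum over 21 agents: 0/3 + 3/5 + 1/4 + 2/2 + 4/5 + 5/7 + 3/5 + 3/4 + 4/4 + 3/3 + 3/3 + 5/5 + 3/4 + 2/3 + 2/3 + 2/3 + 3/3 + 1/1 + 1/1 + 2/2 + 2/2 = 461/28; mean = 461/28 ÷ 21 = 461/588 = 0.784013… → 0.784.

0.784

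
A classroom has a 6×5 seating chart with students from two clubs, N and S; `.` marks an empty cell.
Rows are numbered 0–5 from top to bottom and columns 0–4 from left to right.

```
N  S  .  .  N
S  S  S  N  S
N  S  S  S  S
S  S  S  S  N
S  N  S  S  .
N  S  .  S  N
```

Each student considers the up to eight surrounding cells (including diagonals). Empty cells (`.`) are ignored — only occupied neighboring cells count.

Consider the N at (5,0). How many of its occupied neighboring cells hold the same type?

Occupied neighbors of (5,0): (4,0)=S, (4,1)=N, (5,1)=S.
Same type (N): 1 of 3.

1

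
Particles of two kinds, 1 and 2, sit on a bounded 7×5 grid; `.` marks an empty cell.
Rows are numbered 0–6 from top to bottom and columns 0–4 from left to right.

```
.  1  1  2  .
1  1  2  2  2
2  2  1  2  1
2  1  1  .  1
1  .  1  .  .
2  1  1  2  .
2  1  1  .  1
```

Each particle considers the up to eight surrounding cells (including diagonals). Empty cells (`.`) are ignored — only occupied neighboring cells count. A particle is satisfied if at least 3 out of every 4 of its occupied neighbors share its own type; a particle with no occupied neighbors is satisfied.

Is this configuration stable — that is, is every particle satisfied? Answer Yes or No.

(0,1)1 3/4 ✓
(0,2)1 2/5 ✗
(0,3)2 3/4 ✓
(1,0)1 2/4 ✗
(1,1)1 4/7 ✗
(1,2)2 4/8 ✗
(1,3)2 4/7 ✗
(1,4)2 3/4 ✓
(2,0)2 2/5 ✗
(2,1)2 3/8 ✗
(2,2)1 3/7 ✗
(2,3)2 3/7 ✗
(2,4)1 1/4 ✗
(3,0)2 2/4 ✗
(3,1)1 4/7 ✗
(3,2)1 3/5 ✗
(3,4)1 1/2 ✗
(4,0)1 2/4 ✗
(4,2)1 4/5 ✓
(5,0)2 1/4 ✗
(5,1)1 5/7 ✗
(5,2)1 4/5 ✓
(5,3)2 0/4 ✗
(6,0)2 1/3 ✗
(6,1)1 3/5 ✗
(6,2)1 3/4 ✓
(6,4)1 0/1 ✗
For instance (0,2) has only 2/5 same-type neighbors, below 3/4.

No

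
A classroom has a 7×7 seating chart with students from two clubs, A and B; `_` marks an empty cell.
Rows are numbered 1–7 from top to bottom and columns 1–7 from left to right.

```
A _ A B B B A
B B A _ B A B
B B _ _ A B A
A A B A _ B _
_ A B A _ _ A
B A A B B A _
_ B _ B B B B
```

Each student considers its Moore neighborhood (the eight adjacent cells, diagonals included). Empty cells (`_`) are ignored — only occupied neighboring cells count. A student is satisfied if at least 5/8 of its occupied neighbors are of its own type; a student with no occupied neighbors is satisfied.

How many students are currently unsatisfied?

(1,1)A 0/2 ✗
(1,3)A 1/3 ✗
(1,4)B 2/4 ✗
(1,5)B 3/4 ✓
(1,6)B 3/5 ✗
(1,7)A 1/3 ✗
(2,1)B 3/4 ✓
(2,2)B 3/6 ✗
(2,3)A 1/4 ✗
(2,5)B 4/6 ✓
(2,6)A 3/8 ✗
(2,7)B 2/5 ✗
(3,1)B 3/5 ✗
(3,2)B 4/7 ✗
(3,5)A 2/5 ✗
(3,6)B 3/6 ✗
(3,7)A 1/4 ✗
(4,1)A 2/4 ✗
(4,2)A 2/6 ✗
(4,3)B 2/6 ✗
(4,4)A 2/4 ✗
(4,6)B 1/4 ✗
(5,2)A 4/7 ✗
(5,3)B 2/8 ✗
(5,4)A 2/6 ✗
(5,7)A 1/2 ✗
(6,1)B 1/3 ✗
(6,2)A 2/5 ✗
(6,3)A 3/7 ✗
(6,4)B 4/6 ✓
(6,5)B 4/6 ✓
(6,6)A 1/5 ✗
(7,2)B 1/3 ✗
(7,4)B 3/4 ✓
(7,5)B 4/5 ✓
(7,6)B 3/4 ✓
(7,7)B 1/2 ✗
Unsatisfied: (1,1), (1,3), (1,4), (1,6), (1,7), (2,2), (2,3), (2,6), (2,7), (3,1), (3,2), (3,5), (3,6), (3,7), (4,1), (4,2), (4,3), (4,4), (4,6), (5,2), (5,3), (5,4), (5,7), (6,1), (6,2), (6,3), (6,6), (7,2), (7,7) — 29 in total.

29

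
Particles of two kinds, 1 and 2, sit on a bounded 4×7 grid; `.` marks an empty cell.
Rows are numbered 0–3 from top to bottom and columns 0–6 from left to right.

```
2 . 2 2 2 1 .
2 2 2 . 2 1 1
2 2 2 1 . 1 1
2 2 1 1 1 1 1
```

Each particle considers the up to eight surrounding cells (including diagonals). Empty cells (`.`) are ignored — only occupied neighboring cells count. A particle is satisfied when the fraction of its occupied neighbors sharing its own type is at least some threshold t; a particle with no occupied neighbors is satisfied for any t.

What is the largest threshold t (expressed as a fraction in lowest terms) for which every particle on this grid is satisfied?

1/3

Row 0: (0,0)2 2/2 · (0,2)2 3/3 · (0,3)2 4/4 · (0,4)2 2/4 · (0,5)1 2/4
Row 1: (1,0)2 4/4 · (1,1)2 7/7 · (1,2)2 5/6 · (1,4)2 2/6 · (1,5)1 4/6 · (1,6)1 4/4
Row 2: (2,0)2 5/5 · (2,1)2 7/8 · (2,2)2 4/7 · (2,3)1 3/6 · (2,5)1 6/7 · (2,6)1 5/5
Row 3: (3,0)2 3/3 · (3,1)2 4/5 · (3,2)1 2/5 · (3,3)1 3/4 · (3,4)1 4/4 · (3,5)1 4/4 · (3,6)1 3/3
The smallest same-type fraction is 2/6 at (1,4), which reduces to 1/3. Any threshold above that leaves this particle unsatisfied.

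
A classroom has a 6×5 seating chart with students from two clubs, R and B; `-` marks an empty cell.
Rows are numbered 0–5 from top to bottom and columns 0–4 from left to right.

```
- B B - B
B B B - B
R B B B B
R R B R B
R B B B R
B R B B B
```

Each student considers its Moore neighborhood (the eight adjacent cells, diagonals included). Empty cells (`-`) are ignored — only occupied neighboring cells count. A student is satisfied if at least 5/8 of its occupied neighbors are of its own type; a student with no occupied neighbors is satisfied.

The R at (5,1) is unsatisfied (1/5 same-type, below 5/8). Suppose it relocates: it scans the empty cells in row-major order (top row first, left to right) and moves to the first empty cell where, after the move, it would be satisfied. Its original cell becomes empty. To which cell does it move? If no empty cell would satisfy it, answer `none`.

Vacating (5,1). Empty cells in order:
  (0,0): 0/3 same-type → still unsatisfied.
  (0,3): 0/4 same-type → still unsatisfied.
  (1,3): 0/7 same-type → still unsatisfied.

none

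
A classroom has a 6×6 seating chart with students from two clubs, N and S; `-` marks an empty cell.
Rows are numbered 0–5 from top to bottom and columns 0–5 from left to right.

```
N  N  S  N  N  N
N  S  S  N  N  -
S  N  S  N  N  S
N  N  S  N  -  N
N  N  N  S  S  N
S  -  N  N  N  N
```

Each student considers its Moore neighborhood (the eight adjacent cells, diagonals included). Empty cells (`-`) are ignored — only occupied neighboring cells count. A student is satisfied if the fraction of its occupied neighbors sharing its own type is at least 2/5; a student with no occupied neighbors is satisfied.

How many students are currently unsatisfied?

9

Row 0: (0,0)N 2/3 ✓ · (0,1)N 2/5 ✓ · (0,2)S 2/5 ✓ · (0,3)N 3/5 ✓ · (0,4)N 4/4 ✓ · (0,5)N 2/2 ✓
Row 1: (1,0)N 3/5 ✓ · (1,1)S 4/8 ✓ · (1,2)S 3/8 ✗ · (1,3)N 5/8 ✓ · (1,4)N 6/7 ✓
Row 2: (2,0)S 1/5 ✗ · (2,1)N 3/8 ✗ · (2,2)S 3/8 ✗ · (2,3)N 4/7 ✓ · (2,4)N 5/6 ✓ · (2,5)S 0/3 ✗
Row 3: (3,0)N 4/5 ✓ · (3,1)N 5/8 ✓ · (3,2)S 2/8 ✗ · (3,3)N 3/7 ✓ · (3,5)N 2/4 ✓
Row 4: (4,0)N 3/4 ✓ · (4,1)N 5/7 ✓ · (4,2)N 5/7 ✓ · (4,3)S 2/7 ✗ · (4,4)S 1/7 ✗ · (4,5)N 3/4 ✓
Row 5: (5,0)S 0/2 ✗ · (5,2)N 3/4 ✓ · (5,3)N 3/5 ✓ · (5,4)N 3/5 ✓ · (5,5)N 2/3 ✓
Unsatisfied: (1,2), (2,0), (2,1), (2,2), (2,5), (3,2), (4,3), (4,4), (5,0) — 9 in total.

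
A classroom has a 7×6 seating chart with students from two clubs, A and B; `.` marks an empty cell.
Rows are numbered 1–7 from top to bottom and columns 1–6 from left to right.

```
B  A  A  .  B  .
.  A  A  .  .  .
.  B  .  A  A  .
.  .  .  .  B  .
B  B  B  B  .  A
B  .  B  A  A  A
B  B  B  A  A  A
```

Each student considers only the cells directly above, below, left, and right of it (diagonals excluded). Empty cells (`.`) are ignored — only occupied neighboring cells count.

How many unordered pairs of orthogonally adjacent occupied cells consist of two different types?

Scan each occupied cell's neighbors to the right and below so each pair is counted once.
Row 1: B(1,1)–A(1,2)≠ A(1,2)–A(1,3)= A(1,2)–A(2,2)= A(1,3)–A(2,3)=  → 1/4 unlike.
Row 2: A(2,2)–A(2,3)= A(2,2)–B(3,2)≠  → 1/2 unlike.
Row 3: A(3,4)–A(3,5)= A(3,5)–B(4,5)≠  → 1/2 unlike.
Row 5: B(5,1)–B(5,2)= B(5,1)–B(6,1)= B(5,2)–B(5,3)= B(5,3)–B(5,4)= B(5,3)–B(6,3)= B(5,4)–A(6,4)≠ A(5,6)–A(6,6)=  → 1/7 unlike.
Row 6: B(6,1)–B(7,1)= B(6,3)–A(6,4)≠ B(6,3)–B(7,3)= A(6,4)–A(6,5)= A(6,4)–A(7,4)= A(6,5)–A(6,6)= A(6,5)–A(7,5)= A(6,6)–A(7,6)=  → 1/8 unlike.
Row 7: B(7,1)–B(7,2)= B(7,2)–B(7,3)= B(7,3)–A(7,4)≠ A(7,4)–A(7,5)= A(7,5)–A(7,6)=  → 1/5 unlike.
Total adjacent occupied pairs: 28; unlike-type pairs: 6.

6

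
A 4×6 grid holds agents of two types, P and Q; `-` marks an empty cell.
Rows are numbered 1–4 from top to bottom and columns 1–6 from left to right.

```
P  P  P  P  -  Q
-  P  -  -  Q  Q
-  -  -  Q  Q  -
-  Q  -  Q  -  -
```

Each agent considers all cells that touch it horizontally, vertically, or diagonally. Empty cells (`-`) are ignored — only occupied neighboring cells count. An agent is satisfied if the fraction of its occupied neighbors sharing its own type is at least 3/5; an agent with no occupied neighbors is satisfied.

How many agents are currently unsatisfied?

Row 1: (1,1)P 2/2 ok · (1,2)P 3/3 ok · (1,3)P 3/3 ok · (1,4)P 1/2 unhappy · (1,6)Q 2/2 ok
Row 2: (2,2)P 3/3 ok · (2,5)Q 4/5 ok · (2,6)Q 3/3 ok
Row 3: (3,4)Q 3/3 ok · (3,5)Q 4/4 ok
Row 4: (4,2)Q 0/0 ok · (4,4)Q 2/2 ok
Unsatisfied: (1,4) — 1 in total.

1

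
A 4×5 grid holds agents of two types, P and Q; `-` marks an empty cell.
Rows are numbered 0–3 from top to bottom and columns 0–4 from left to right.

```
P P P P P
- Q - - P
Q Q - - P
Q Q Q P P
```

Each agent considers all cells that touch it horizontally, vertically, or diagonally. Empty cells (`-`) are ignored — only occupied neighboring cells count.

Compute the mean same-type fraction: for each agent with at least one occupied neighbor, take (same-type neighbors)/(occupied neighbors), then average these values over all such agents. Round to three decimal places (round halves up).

(0,0)P 1/2
(0,1)P 2/3
(0,2)P 2/3
(0,3)P 3/3
(0,4)P 2/2
(1,1)Q 2/5
(1,4)P 3/3
(2,0)Q 4/4
(2,1)Q 5/5
(2,4)P 3/3
(3,0)Q 3/3
(3,1)Q 4/4
(3,2)Q 2/3
(3,3)P 2/3
(3,4)P 2/2
Sum over 15 agents: 1/2 + 2/3 + 2/3 + 3/3 + 2/2 + 2/5 + 3/3 + 4/4 + 5/5 + 3/3 + 3/3 + 4/4 + 2/3 + 2/3 + 2/2 = 377/30; mean = 377/30 ÷ 15 = 377/450 = 0.837777… → 0.838.

0.838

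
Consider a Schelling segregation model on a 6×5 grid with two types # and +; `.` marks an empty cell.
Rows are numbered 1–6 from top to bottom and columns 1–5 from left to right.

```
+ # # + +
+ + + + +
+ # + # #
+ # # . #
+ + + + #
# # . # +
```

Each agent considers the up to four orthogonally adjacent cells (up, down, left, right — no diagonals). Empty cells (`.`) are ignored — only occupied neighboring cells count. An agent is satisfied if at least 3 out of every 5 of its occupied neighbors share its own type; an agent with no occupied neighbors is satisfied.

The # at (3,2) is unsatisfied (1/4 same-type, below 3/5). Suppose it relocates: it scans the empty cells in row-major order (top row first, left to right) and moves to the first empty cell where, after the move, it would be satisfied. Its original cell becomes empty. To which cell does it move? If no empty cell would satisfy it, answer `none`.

Vacating (3,2). Empty cells in order:
  (4,4): 3/4 same-type → satisfied — stop here.

(4,4)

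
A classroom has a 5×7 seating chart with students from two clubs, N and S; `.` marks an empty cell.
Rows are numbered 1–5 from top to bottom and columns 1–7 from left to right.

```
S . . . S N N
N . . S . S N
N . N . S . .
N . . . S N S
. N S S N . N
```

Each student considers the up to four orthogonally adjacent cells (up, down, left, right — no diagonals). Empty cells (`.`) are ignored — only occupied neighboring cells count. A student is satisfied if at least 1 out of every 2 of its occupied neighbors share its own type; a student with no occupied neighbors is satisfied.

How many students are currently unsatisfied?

10

(1,1)S 0/1 unhappy
(1,5)S 0/1 unhappy
(1,6)N 1/3 unhappy
(1,7)N 2/2 ok
(2,1)N 1/2 ok
(2,4)S 0/0 ok
(2,6)S 0/2 unhappy
(2,7)N 1/2 ok
(3,1)N 2/2 ok
(3,3)N 0/0 ok
(3,5)S 1/1 ok
(4,1)N 1/1 ok
(4,5)S 1/3 unhappy
(4,6)N 0/2 unhappy
(4,7)S 0/2 unhappy
(5,2)N 0/1 unhappy
(5,3)S 1/2 ok
(5,4)S 1/2 ok
(5,5)N 0/2 unhappy
(5,7)N 0/1 unhappy
Unsatisfied: (1,1), (1,5), (1,6), (2,6), (4,5), (4,6), (4,7), (5,2), (5,5), (5,7) — 10 in total.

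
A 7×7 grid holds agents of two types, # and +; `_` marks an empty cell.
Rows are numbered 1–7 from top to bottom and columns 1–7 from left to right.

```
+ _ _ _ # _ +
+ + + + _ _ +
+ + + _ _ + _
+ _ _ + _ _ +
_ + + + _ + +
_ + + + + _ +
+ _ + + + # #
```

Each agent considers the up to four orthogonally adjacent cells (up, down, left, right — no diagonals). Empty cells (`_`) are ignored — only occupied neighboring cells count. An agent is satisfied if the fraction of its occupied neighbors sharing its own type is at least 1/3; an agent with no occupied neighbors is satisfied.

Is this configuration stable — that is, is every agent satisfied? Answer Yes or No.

Yes

(1,1)+ 1/1 ok
(1,5)# 0/0 ok
(1,7)+ 1/1 ok
(2,1)+ 3/3 ok
(2,2)+ 3/3 ok
(2,3)+ 3/3 ok
(2,4)+ 1/1 ok
(2,7)+ 1/1 ok
(3,1)+ 3/3 ok
(3,2)+ 3/3 ok
(3,3)+ 2/2 ok
(3,6)+ 0/0 ok
(4,1)+ 1/1 ok
(4,4)+ 1/1 ok
(4,7)+ 1/1 ok
(5,2)+ 2/2 ok
(5,3)+ 3/3 ok
(5,4)+ 3/3 ok
(5,6)+ 1/1 ok
(5,7)+ 3/3 ok
(6,2)+ 2/2 ok
(6,3)+ 4/4 ok
(6,4)+ 4/4 ok
(6,5)+ 2/2 ok
(6,7)+ 1/2 ok
(7,1)+ 0/0 ok
(7,3)+ 2/2 ok
(7,4)+ 3/3 ok
(7,5)+ 2/3 ok
(7,6)# 1/2 ok
(7,7)# 1/2 ok
All meet the threshold, so the configuration is stable.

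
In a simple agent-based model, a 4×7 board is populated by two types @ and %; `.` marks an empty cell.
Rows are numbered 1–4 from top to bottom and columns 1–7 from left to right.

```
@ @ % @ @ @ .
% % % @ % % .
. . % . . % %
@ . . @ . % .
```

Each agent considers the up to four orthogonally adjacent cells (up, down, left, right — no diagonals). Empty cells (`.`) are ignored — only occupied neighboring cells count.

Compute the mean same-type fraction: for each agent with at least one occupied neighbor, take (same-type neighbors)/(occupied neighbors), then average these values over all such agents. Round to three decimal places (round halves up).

0.641

(1,1)@ 1/2
(1,2)@ 1/3
(1,3)% 1/3
(1,4)@ 2/3
(1,5)@ 2/3
(1,6)@ 1/2
(2,1)% 1/2
(2,2)% 2/3
(2,3)% 3/4
(2,4)@ 1/3
(2,5)% 1/3
(2,6)% 2/3
(3,3)% 1/1
(3,6)% 3/3
(3,7)% 1/1
(4,1)@ — no occupied neighbors
(4,4)@ — no occupied neighbors
(4,6)% 1/1
Sum over 16 agents: 1/2 + 1/3 + 1/3 + 2/3 + 2/3 + 1/2 + 1/2 + 2/3 + 3/4 + 1/3 + 1/3 + 2/3 + 1/1 + 3/3 + 1/1 + 1/1 = 41/4; mean = 41/4 ÷ 16 = 41/64 = 0.640625 → 0.641.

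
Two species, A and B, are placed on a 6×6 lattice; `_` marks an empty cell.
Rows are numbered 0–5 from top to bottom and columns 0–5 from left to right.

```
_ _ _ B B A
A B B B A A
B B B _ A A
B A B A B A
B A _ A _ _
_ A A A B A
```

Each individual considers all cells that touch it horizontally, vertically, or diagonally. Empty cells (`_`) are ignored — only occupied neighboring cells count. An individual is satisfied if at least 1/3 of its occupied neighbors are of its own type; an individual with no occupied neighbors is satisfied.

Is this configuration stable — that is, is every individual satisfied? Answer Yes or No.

(0,3)B 3/4 ✓
(0,4)B 2/5 ✓
(0,5)A 2/3 ✓
(1,0)A 0/3 ✗
(1,1)B 4/5 ✓
(1,2)B 5/5 ✓
(1,3)B 4/6 ✓
(1,4)A 4/7 ✓
(1,5)A 4/5 ✓
(2,0)B 3/5 ✓
(2,1)B 6/8 ✓
(2,2)B 5/7 ✓
(2,4)A 5/7 ✓
(2,5)A 4/5 ✓
(3,0)B 3/5 ✓
(3,1)A 1/7 ✗
(3,2)B 2/6 ✓
(3,3)A 2/5 ✓
(3,4)B 0/5 ✗
(3,5)A 2/3 ✓
(4,0)B 1/4 ✗
(4,1)A 3/6 ✓
(4,3)A 3/6 ✓
(5,1)A 2/3 ✓
(5,2)A 4/4 ✓
(5,3)A 2/3 ✓
(5,4)B 0/3 ✗
(5,5)A 0/1 ✗
For instance (1,0) has only 0/3 same-type neighbors, below 1/3.

No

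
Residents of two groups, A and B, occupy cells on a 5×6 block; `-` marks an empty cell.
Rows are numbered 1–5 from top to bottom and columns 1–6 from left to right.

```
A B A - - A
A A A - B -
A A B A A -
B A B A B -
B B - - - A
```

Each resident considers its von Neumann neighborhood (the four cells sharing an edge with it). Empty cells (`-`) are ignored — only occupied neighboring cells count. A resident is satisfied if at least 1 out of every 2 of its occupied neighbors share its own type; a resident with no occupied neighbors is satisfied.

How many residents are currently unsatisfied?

Row 1: (1,1)A 1/2 ok · (1,2)B 0/3 unhappy · (1,3)A 1/2 ok · (1,6)A 0/0 ok
Row 2: (2,1)A 3/3 ok · (2,2)A 3/4 ok · (2,3)A 2/3 ok · (2,5)B 0/1 unhappy
Row 3: (3,1)A 2/3 ok · (3,2)A 3/4 ok · (3,3)B 1/4 unhappy · (3,4)A 2/3 ok · (3,5)A 1/3 unhappy
Row 4: (4,1)B 1/3 unhappy · (4,2)A 1/4 unhappy · (4,3)B 1/3 unhappy · (4,4)A 1/3 unhappy · (4,5)B 0/2 unhappy
Row 5: (5,1)B 2/2 ok · (5,2)B 1/2 ok · (5,6)A 0/0 ok
Unsatisfied: (1,2), (2,5), (3,3), (3,5), (4,1), (4,2), (4,3), (4,4), (4,5) — 9 in total.

9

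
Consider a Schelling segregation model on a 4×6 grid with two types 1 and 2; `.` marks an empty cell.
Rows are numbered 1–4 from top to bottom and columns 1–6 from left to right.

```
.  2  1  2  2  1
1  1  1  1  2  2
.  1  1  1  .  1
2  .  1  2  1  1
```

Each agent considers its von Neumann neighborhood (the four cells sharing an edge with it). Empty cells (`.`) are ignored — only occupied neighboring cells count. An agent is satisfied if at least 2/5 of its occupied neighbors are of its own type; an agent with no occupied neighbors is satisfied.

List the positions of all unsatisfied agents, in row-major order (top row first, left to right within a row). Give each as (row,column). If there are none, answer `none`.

(1,2), (1,3), (1,4), (1,6), (2,6), (4,4)

(1,2)2 0/2 ✗
(1,3)1 1/3 ✗
(1,4)2 1/3 ✗
(1,5)2 2/3 ✓
(1,6)1 0/2 ✗
(2,1)1 1/1 ✓
(2,2)1 3/4 ✓
(2,3)1 4/4 ✓
(2,4)1 2/4 ✓
(2,5)2 2/3 ✓
(2,6)2 1/3 ✗
(3,2)1 2/2 ✓
(3,3)1 4/4 ✓
(3,4)1 2/3 ✓
(3,6)1 1/2 ✓
(4,1)2 0/0 ✓
(4,3)1 1/2 ✓
(4,4)2 0/3 ✗
(4,5)1 1/2 ✓
(4,6)1 2/2 ✓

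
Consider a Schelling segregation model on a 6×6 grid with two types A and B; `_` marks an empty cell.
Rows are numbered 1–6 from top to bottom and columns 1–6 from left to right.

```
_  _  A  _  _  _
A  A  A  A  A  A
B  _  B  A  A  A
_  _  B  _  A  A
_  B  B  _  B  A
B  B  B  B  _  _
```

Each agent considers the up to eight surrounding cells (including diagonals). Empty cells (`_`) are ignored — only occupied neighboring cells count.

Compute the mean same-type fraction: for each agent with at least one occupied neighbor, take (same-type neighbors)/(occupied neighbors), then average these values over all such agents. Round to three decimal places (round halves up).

Row 1: (1,3)A 3/3
Row 2: (2,1)A 1/2 · (2,2)A 3/5 · (2,3)A 4/5 · (2,4)A 5/6 · (2,5)A 5/5 · (2,6)A 3/3
Row 3: (3,1)B 0/2 · (3,3)B 1/5 · (3,4)A 5/7 · (3,5)A 7/7 · (3,6)A 5/5
Row 4: (4,3)B 3/4 · (4,5)A 5/6 · (4,6)A 4/5
Row 5: (5,2)B 5/5 · (5,3)B 5/5 · (5,5)B 1/4 · (5,6)A 2/3
Row 6: (6,1)B 2/2 · (6,2)B 4/4 · (6,3)B 4/4 · (6,4)B 3/3
Sum over 23 agents: 3/3 + 1/2 + 3/5 + 4/5 + 5/6 + 5/5 + 3/3 + 0/2 + 1/5 + 5/7 + 7/7 + 5/5 + 3/4 + 5/6 + 4/5 + 5/5 + 5/5 + 1/4 + 2/3 + 2/2 + 4/4 + 4/4 + 3/3 = 3769/210; mean = 3769/210 ÷ 23 = 3769/4830 = 0.780331… → 0.780.

0.780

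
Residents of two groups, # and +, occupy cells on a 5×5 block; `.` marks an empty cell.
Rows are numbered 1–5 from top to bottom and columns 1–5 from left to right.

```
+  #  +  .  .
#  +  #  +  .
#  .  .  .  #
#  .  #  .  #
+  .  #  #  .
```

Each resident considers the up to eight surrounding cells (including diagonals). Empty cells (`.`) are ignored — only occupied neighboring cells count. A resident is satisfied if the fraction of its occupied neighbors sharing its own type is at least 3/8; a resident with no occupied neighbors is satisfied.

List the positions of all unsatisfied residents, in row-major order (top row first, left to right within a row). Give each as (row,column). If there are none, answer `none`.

Row 1: (1,1)+ 1/3 ✗ · (1,2)# 2/5 ✓ · (1,3)+ 2/4 ✓
Row 2: (2,1)# 2/4 ✓ · (2,2)+ 2/6 ✗ · (2,3)# 1/4 ✗ · (2,4)+ 1/3 ✗
Row 3: (3,1)# 2/3 ✓ · (3,5)# 1/2 ✓
Row 4: (4,1)# 1/2 ✓ · (4,3)# 2/2 ✓ · (4,5)# 2/2 ✓
Row 5: (5,1)+ 0/1 ✗ · (5,3)# 2/2 ✓ · (5,4)# 3/3 ✓

(1,1), (2,2), (2,3), (2,4), (5,1)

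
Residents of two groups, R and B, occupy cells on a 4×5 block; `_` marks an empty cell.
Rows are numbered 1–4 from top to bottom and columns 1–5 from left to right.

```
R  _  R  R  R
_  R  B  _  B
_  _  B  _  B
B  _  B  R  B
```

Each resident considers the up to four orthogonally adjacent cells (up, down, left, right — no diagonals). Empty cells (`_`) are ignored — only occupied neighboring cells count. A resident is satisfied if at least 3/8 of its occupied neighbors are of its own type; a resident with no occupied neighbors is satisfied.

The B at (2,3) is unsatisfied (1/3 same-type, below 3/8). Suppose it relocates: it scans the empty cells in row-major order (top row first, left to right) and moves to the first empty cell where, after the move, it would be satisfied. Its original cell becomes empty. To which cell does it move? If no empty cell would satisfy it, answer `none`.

Vacating (2,3). Empty cells in order:
  (1,2): 0/3 same-type → still unsatisfied.
  (2,1): 0/2 same-type → still unsatisfied.
  (2,4): 1/2 same-type → satisfied — stop here.

(2,4)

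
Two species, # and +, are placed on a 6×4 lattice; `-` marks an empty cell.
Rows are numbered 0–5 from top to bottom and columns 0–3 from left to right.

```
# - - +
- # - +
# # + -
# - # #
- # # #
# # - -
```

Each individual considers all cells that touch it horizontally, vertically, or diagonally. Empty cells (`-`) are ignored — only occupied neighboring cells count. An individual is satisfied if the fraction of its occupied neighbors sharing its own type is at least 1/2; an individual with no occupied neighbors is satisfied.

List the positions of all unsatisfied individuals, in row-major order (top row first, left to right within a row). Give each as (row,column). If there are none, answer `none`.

(0,0)# 1/1 satisfied
(0,3)+ 1/1 satisfied
(1,1)# 3/4 satisfied
(1,3)+ 2/2 satisfied
(2,0)# 3/3 satisfied
(2,1)# 4/5 satisfied
(2,2)+ 1/5 not
(3,0)# 3/3 satisfied
(3,2)# 5/6 satisfied
(3,3)# 3/4 satisfied
(4,1)# 5/5 satisfied
(4,2)# 5/5 satisfied
(4,3)# 3/3 satisfied
(5,0)# 2/2 satisfied
(5,1)# 3/3 satisfied

(2,2)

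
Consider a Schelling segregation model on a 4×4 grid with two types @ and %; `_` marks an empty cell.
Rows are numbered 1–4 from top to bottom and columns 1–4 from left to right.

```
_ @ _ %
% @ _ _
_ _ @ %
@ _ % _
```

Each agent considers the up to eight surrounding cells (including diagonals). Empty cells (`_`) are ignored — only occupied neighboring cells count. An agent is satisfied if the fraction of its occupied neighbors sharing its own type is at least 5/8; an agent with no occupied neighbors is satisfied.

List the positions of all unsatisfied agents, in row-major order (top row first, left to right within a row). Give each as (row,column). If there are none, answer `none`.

(1,2), (2,1), (3,3), (3,4), (4,3)

Row 1: (1,2)@ 1/2 unhappy · (1,4)% 0/0 ok
Row 2: (2,1)% 0/2 unhappy · (2,2)@ 2/3 ok
Row 3: (3,3)@ 1/3 unhappy · (3,4)% 1/2 unhappy
Row 4: (4,1)@ 0/0 ok · (4,3)% 1/2 unhappy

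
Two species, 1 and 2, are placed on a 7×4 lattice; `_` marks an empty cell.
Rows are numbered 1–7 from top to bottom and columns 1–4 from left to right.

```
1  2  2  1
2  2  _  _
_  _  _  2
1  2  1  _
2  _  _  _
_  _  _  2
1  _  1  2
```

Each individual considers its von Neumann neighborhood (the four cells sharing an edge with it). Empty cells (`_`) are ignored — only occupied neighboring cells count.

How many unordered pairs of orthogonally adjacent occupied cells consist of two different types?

Scan each occupied cell's neighbors to the right and below so each pair is counted once.
From row 1: 3 unlike of 5 pairs (running 3/5).
From row 2: 0 unlike of 1 pairs (running 3/6).
From row 4: 3 unlike of 3 pairs (running 6/9).
From row 6: 0 unlike of 1 pairs (running 6/10).
From row 7: 1 unlike of 1 pairs (running 7/11).
Total adjacent occupied pairs: 11; unlike-type pairs: 7.

7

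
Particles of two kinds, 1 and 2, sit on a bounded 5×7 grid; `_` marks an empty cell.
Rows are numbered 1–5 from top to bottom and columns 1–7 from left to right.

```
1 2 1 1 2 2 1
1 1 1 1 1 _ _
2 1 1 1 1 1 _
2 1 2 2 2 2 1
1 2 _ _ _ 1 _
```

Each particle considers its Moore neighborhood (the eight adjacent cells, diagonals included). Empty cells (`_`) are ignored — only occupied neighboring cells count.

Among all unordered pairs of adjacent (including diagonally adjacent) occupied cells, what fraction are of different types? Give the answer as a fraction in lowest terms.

34/75

Scan each occupied cell's neighbors to the right and below (and the two forward diagonals) so each pair is counted once.
Row 1: 1(1,1)–2(1,2)≠ 1(1,1)–1(2,1)= 1(1,1)–1(2,2)= 2(1,2)–1(1,3)≠ 2(1,2)–1(2,2)≠ 2(1,2)–1(2,3)≠ 2(1,2)–1(2,1)≠ 1(1,3)–1(1,4)= 1(1,3)–1(2,3)= 1(1,3)–1(2,4)= 1(1,3)–1(2,2)= 1(1,4)–2(1,5)≠ 1(1,4)–1(2,4)= 1(1,4)–1(2,5)= 1(1,4)–1(2,3)= 2(1,5)–2(1,6)= 2(1,5)–1(2,5)≠ 2(1,5)–1(2,4)≠ 2(1,6)–1(1,7)≠ 2(1,6)–1(2,5)≠  → 10/20 unlike.
Row 2: 1(2,1)–1(2,2)= 1(2,1)–2(3,1)≠ 1(2,1)–1(3,2)= 1(2,2)–1(2,3)= 1(2,2)–1(3,2)= 1(2,2)–1(3,3)= 1(2,2)–2(3,1)≠ 1(2,3)–1(2,4)= 1(2,3)–1(3,3)= 1(2,3)–1(3,4)= 1(2,3)–1(3,2)= 1(2,4)–1(2,5)= 1(2,4)–1(3,4)= 1(2,4)–1(3,5)= 1(2,4)–1(3,3)= 1(2,5)–1(3,5)= 1(2,5)–1(3,6)= 1(2,5)–1(3,4)=  → 2/18 unlike.
Row 3: 2(3,1)–1(3,2)≠ 2(3,1)–2(4,1)= 2(3,1)–1(4,2)≠ 1(3,2)–1(3,3)= 1(3,2)–1(4,2)= 1(3,2)–2(4,3)≠ 1(3,2)–2(4,1)≠ 1(3,3)–1(3,4)= 1(3,3)–2(4,3)≠ 1(3,3)–2(4,4)≠ 1(3,3)–1(4,2)= 1(3,4)–1(3,5)= 1(3,4)–2(4,4)≠ 1(3,4)–2(4,5)≠ 1(3,4)–2(4,3)≠ 1(3,5)–1(3,6)= 1(3,5)–2(4,5)≠ 1(3,5)–2(4,6)≠ 1(3,5)–2(4,4)≠ 1(3,6)–2(4,6)≠ 1(3,6)–1(4,7)= 1(3,6)–2(4,5)≠  → 14/22 unlike.
Row 4: 2(4,1)–1(4,2)≠ 2(4,1)–1(5,1)≠ 2(4,1)–2(5,2)= 1(4,2)–2(4,3)≠ 1(4,2)–2(5,2)≠ 1(4,2)–1(5,1)= 2(4,3)–2(4,4)= 2(4,3)–2(5,2)= 2(4,4)–2(4,5)= 2(4,5)–2(4,6)= 2(4,5)–1(5,6)≠ 2(4,6)–1(4,7)≠ 2(4,6)–1(5,6)≠ 1(4,7)–1(5,6)=  → 7/14 unlike.
Row 5: 1(5,1)–2(5,2)≠  → 1/1 unlike.
Total adjacent occupied pairs: 75; unlike-type pairs: 34.
34/75 is already in lowest terms.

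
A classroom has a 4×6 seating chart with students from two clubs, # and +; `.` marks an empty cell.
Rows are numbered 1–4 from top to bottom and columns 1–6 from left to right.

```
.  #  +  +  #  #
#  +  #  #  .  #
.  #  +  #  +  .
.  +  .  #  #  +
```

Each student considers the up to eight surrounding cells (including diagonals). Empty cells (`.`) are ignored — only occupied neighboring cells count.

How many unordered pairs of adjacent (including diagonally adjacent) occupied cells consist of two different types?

Scan each occupied cell's neighbors to the right and below (and the two forward diagonals) so each pair is counted once.
Row 1: #(1,2)–+(1,3)≠ #(1,2)–+(2,2)≠ #(1,2)–#(2,3)= #(1,2)–#(2,1)= +(1,3)–+(1,4)= +(1,3)–#(2,3)≠ +(1,3)–#(2,4)≠ +(1,3)–+(2,2)= +(1,4)–#(1,5)≠ +(1,4)–#(2,4)≠ +(1,4)–#(2,3)≠ #(1,5)–#(1,6)= #(1,5)–#(2,6)= #(1,5)–#(2,4)= #(1,6)–#(2,6)=  → 7/15 unlike.
Row 2: #(2,1)–+(2,2)≠ #(2,1)–#(3,2)= +(2,2)–#(2,3)≠ +(2,2)–#(3,2)≠ +(2,2)–+(3,3)= #(2,3)–#(2,4)= #(2,3)–+(3,3)≠ #(2,3)–#(3,4)= #(2,3)–#(3,2)= #(2,4)–#(3,4)= #(2,4)–+(3,5)≠ #(2,4)–+(3,3)≠ #(2,6)–+(3,5)≠  → 7/13 unlike.
Row 3: #(3,2)–+(3,3)≠ #(3,2)–+(4,2)≠ +(3,3)–#(3,4)≠ +(3,3)–#(4,4)≠ +(3,3)–+(4,2)= #(3,4)–+(3,5)≠ #(3,4)–#(4,4)= #(3,4)–#(4,5)= +(3,5)–#(4,5)≠ +(3,5)–+(4,6)= +(3,5)–#(4,4)≠  → 7/11 unlike.
Row 4: #(4,4)–#(4,5)= #(4,5)–+(4,6)≠  → 1/2 unlike.
Total adjacent occupied pairs: 41; unlike-type pairs: 22.

22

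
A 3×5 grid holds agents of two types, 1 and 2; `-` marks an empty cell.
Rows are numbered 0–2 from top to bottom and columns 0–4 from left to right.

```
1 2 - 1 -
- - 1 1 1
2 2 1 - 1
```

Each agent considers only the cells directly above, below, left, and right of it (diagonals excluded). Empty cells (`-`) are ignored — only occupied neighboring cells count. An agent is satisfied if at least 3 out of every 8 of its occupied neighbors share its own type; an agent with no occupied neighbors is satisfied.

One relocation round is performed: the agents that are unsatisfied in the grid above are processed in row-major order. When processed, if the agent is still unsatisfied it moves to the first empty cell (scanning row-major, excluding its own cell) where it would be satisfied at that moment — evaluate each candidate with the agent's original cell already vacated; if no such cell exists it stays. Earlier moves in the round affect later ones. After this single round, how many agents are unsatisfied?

Initially unsatisfied (in order): (0,0), (0,1).
  (0,0) → (0,2).
  (0,1) → (0,0).
Resulting grid:
2 - 1 1 -
- - 1 1 1
2 2 1 - 1
All satisfied now.

0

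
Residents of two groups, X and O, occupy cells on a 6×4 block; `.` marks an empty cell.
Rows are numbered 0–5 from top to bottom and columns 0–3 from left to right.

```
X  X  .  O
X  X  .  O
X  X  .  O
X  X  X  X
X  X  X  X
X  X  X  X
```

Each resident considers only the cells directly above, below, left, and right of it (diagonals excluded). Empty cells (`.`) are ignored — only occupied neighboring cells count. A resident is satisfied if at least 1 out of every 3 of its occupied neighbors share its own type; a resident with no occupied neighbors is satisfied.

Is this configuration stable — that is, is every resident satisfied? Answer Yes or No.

Yes

Row 0: (0,0)X 2/2 ok · (0,1)X 2/2 ok · (0,3)O 1/1 ok
Row 1: (1,0)X 3/3 ok · (1,1)X 3/3 ok · (1,3)O 2/2 ok
Row 2: (2,0)X 3/3 ok · (2,1)X 3/3 ok · (2,3)O 1/2 ok
Row 3: (3,0)X 3/3 ok · (3,1)X 4/4 ok · (3,2)X 3/3 ok · (3,3)X 2/3 ok
Row 4: (4,0)X 3/3 ok · (4,1)X 4/4 ok · (4,2)X 4/4 ok · (4,3)X 3/3 ok
Row 5: (5,0)X 2/2 ok · (5,1)X 3/3 ok · (5,2)X 3/3 ok · (5,3)X 2/2 ok
All meet the threshold, so the configuration is stable.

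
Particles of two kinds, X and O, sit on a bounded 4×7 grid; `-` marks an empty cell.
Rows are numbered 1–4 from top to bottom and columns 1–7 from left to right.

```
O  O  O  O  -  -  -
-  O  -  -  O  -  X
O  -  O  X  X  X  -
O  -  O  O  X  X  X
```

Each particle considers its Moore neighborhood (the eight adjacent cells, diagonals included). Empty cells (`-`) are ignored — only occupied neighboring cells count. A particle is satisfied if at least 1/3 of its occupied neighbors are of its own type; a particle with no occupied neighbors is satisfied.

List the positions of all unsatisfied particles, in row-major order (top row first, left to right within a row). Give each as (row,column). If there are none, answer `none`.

(2,5)

(1,1)O 2/2 satisfied
(1,2)O 3/3 satisfied
(1,3)O 3/3 satisfied
(1,4)O 2/2 satisfied
(2,2)O 5/5 satisfied
(2,5)O 1/4 not
(2,7)X 1/1 satisfied
(3,1)O 2/2 satisfied
(3,3)O 3/4 satisfied
(3,4)X 2/6 satisfied
(3,5)X 4/6 satisfied
(3,6)X 5/6 satisfied
(4,1)O 1/1 satisfied
(4,3)O 2/3 satisfied
(4,4)O 2/5 satisfied
(4,5)X 4/5 satisfied
(4,6)X 4/4 satisfied
(4,7)X 2/2 satisfied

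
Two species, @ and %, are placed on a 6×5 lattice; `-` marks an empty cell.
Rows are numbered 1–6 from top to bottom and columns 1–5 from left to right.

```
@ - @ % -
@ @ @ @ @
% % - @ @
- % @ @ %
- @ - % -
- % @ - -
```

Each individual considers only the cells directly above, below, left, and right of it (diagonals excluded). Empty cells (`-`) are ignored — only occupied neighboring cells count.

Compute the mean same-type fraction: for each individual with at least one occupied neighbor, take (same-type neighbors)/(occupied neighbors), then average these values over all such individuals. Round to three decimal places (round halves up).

(1,1)@ 1/1
(1,3)@ 1/2
(1,4)% 0/2
(2,1)@ 2/3
(2,2)@ 2/3
(2,3)@ 3/3
(2,4)@ 3/4
(2,5)@ 2/2
(3,1)% 1/2
(3,2)% 2/3
(3,4)@ 3/3
(3,5)@ 2/3
(4,2)% 1/3
(4,3)@ 1/2
(4,4)@ 2/4
(4,5)% 0/2
(5,2)@ 0/2
(5,4)% 0/1
(6,2)% 0/2
(6,3)@ 0/1
Sum over 20 individuals: 1/1 + 1/2 + 0/2 + 2/3 + 2/3 + 3/3 + 3/4 + 2/2 + 1/2 + 2/3 + 3/3 + 2/3 + 1/3 + 1/2 + 2/4 + 0/2 + 0/2 + 0/1 + 0/2 + 0/1 = 39/4; mean = 39/4 ÷ 20 = 39/80 = 0.4875 → 0.488.

0.488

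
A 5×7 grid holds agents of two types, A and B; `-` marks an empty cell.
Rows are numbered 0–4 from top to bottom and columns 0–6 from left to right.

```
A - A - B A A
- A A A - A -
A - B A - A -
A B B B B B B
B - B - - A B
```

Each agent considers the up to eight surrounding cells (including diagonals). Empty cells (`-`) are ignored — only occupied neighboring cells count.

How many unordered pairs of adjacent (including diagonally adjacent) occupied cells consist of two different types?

20

Scan each occupied cell's neighbors to the right and below (and the two forward diagonals) so each pair is counted once.
From row 0: 3 unlike of 10 pairs (running 3/10).
From row 1: 3 unlike of 9 pairs (running 6/19).
From row 2: 8 unlike of 12 pairs (running 14/31).
From row 3: 5 unlike of 16 pairs (running 19/47).
From row 4: 1 unlike of 1 pairs (running 20/48).
Total adjacent occupied pairs: 48; unlike-type pairs: 20.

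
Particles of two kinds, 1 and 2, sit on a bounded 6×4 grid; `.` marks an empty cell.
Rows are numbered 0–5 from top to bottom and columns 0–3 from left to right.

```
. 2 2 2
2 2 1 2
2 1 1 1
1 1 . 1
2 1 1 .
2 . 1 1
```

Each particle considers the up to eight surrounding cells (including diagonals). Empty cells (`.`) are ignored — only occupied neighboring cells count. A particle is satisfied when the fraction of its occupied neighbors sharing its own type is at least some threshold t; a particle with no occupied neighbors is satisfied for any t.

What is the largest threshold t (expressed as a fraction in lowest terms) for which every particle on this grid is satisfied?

(0,1)2 3/4
(0,2)2 4/5
(0,3)2 2/3
(1,0)2 3/4
(1,1)2 4/7
(1,2)1 3/8
(1,3)2 2/5
(2,0)2 2/5
(2,1)1 4/7
(2,2)1 5/7
(2,3)1 3/4
(3,0)1 3/5
(3,1)1 5/7
(3,3)1 3/3
(4,0)2 1/4
(4,1)1 4/6
(4,2)1 5/5
(5,0)2 1/2
(5,2)1 3/3
(5,3)1 2/2
The smallest same-type fraction is 1/4 at (4,0), which reduces to 1/4. Any threshold above that leaves this particle unsatisfied.

1/4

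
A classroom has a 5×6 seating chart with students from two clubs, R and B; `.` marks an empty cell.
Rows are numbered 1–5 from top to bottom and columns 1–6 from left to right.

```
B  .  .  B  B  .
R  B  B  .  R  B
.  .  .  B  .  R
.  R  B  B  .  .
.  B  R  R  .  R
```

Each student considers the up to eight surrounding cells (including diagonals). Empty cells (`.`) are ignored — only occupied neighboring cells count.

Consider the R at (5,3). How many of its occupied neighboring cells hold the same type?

Occupied neighbors of (5,3): (4,2)=R, (4,3)=B, (4,4)=B, (5,2)=B, (5,4)=R.
Same type (R): 2 of 5.

2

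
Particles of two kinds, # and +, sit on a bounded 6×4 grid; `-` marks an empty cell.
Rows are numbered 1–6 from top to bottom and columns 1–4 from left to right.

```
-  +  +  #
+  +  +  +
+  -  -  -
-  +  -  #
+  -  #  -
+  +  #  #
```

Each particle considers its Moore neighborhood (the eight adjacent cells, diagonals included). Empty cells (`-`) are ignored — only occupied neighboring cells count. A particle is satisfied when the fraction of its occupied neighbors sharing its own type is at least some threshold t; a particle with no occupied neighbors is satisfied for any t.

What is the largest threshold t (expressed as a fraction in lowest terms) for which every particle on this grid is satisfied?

(1,2)+ 4/4
(1,3)+ 4/5
(1,4)# 0/3
(2,1)+ 3/3
(2,2)+ 5/5
(2,3)+ 4/5
(2,4)+ 2/3
(3,1)+ 3/3
(4,2)+ 2/3
(4,4)# 1/1
(5,1)+ 3/3
(5,3)# 3/5
(6,1)+ 2/2
(6,2)+ 2/4
(6,3)# 2/3
(6,4)# 2/2
The smallest same-type fraction is 0/3 at (1,4), which reduces to 0/1. Any threshold above that leaves this particle unsatisfied.

0/1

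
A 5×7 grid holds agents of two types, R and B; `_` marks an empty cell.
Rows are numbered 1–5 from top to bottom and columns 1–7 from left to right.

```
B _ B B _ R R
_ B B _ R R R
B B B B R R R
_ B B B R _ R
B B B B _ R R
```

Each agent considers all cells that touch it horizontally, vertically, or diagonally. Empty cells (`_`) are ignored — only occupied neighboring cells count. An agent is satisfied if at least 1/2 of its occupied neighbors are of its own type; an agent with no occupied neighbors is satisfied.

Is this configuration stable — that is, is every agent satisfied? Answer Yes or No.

Yes

(1,1)B 1/1 ✓
(1,3)B 3/3 ✓
(1,4)B 2/3 ✓
(1,6)R 4/4 ✓
(1,7)R 3/3 ✓
(2,2)B 6/6 ✓
(2,3)B 6/6 ✓
(2,5)R 4/6 ✓
(2,6)R 7/7 ✓
(2,7)R 5/5 ✓
(3,1)B 3/3 ✓
(3,2)B 6/6 ✓
(3,3)B 7/7 ✓
(3,4)B 4/7 ✓
(3,5)R 4/6 ✓
(3,6)R 7/7 ✓
(3,7)R 4/4 ✓
(4,2)B 7/7 ✓
(4,3)B 8/8 ✓
(4,4)B 5/7 ✓
(4,5)R 3/6 ✓
(4,7)R 4/4 ✓
(5,1)B 2/2 ✓
(5,2)B 4/4 ✓
(5,3)B 5/5 ✓
(5,4)B 3/4 ✓
(5,6)R 3/3 ✓
(5,7)R 2/2 ✓
All meet the threshold, so the configuration is stable.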